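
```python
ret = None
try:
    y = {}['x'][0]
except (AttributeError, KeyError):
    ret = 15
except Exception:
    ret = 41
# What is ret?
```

Step-by-step execution trace:
1. `y = {}['x'][0]` raises KeyError.
2. `except (AttributeError, KeyError)` matches (KeyError is in the tuple) → ret = 15.
3. `except Exception` is not reached.
Result: 15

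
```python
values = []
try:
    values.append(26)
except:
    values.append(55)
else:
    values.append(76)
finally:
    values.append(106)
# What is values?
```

Step-by-step execution trace:
1. try: `values.append(26)` → values = [26]. No exception raised.
2. `except` is skipped.
3. `else` runs: `values.append(76)` → values = [26, 76].
4. `finally` always runs: `values.append(106)` → values = [26, 76, 106].
Result: [26, 76, 106]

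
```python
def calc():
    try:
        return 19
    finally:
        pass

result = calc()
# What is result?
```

Step-by-step execution trace:
1. `calc()` enters try: `return 19` sets pending return value 19.
2. Before returning, `finally: pass` runs (no effect).
3. calc() returns 19 → result = 19.
Result: 19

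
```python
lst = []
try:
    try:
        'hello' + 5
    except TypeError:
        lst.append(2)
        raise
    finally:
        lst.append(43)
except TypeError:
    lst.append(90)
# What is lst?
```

Step-by-step execution trace:
1. Inner try: `'hello' + 5` raises TypeError.
2. Inner `except TypeError` matches → `lst.append(2)` → lst = [2].
3. bare `raise` re-raises TypeError.
4. Inner `finally` runs during unwinding: `lst.append(43)` → lst = [2, 43].
5. Outer `except TypeError` matches → `lst.append(90)` → lst = [2, 43, 90].
Result: [2, 43, 90]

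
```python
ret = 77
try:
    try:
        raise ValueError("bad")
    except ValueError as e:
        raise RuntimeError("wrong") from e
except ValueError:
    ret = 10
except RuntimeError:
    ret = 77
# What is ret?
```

Step-by-step execution trace:
1. Inner try raises ValueError; inner `except ValueError as e` catches it.
2. `raise RuntimeError(...) from e` raises RuntimeError (ValueError is attached as __cause__, but only RuntimeError is active).
3. Outer `except ValueError` does not match RuntimeError; skipped.
4. Outer `except RuntimeError` matches → ret = 77.
Result: 77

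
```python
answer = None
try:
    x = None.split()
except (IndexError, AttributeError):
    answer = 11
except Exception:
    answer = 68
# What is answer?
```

Step-by-step execution trace:
1. `x = None.split()` raises AttributeError.
2. `except (IndexError, AttributeError)` matches (AttributeError is in the tuple) → answer = 11.
3. `except Exception` is not reached.
Result: 11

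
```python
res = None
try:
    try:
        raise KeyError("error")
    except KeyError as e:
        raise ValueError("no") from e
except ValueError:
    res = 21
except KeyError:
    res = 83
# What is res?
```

Step-by-step execution trace:
1. Inner try raises KeyError; inner `except KeyError as e` catches it.
2. `raise ValueError(...) from e` raises ValueError (KeyError is attached as __cause__, but only ValueError is active).
3. Outer `except ValueError` matches → res = 21.
4. `except KeyError` is not reached.
Result: 21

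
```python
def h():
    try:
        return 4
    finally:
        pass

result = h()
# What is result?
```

Step-by-step execution trace:
1. `h()` enters try: `return 4` sets pending return value 4.
2. Before returning, `finally: pass` runs (no effect).
3. h() returns 4 → result = 4.
Result: 4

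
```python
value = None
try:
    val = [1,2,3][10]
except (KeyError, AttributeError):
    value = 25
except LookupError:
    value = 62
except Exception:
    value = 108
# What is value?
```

Step-by-step execution trace:
1. `val = [1,2,3][10]` raises IndexError.
2. `except (KeyError, AttributeError)` does not match IndexError; skipped.
3. `except LookupError` matches (IndexError is a subclass of LookupError) → value = 62.
4. `except Exception` is not reached.
Result: 62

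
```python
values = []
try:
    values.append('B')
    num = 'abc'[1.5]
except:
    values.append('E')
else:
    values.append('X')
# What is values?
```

Step-by-step execution trace:
1. try: `values.append('B')` → values = ['B'].
2. `num = 'abc'[1.5]` raises TypeError.
3. bare `except` matches → `values.append('E')` → values = ['B', 'E'].
4. `else` is skipped (an exception was raised).
Result: ['B', 'E']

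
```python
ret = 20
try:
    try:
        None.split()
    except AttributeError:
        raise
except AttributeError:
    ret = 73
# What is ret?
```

Step-by-step execution trace:
1. Inner try: `None.split()` raises AttributeError.
2. Inner `except AttributeError` matches; bare `raise` re-raises the same AttributeError.
3. Outer `except AttributeError` matches → ret = 73.
Result: 73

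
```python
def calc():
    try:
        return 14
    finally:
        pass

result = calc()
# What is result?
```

Step-by-step execution trace:
1. `calc()` enters try: `return 14` sets pending return value 14.
2. Before returning, `finally: pass` runs (no effect).
3. calc() returns 14 → result = 14.
Result: 14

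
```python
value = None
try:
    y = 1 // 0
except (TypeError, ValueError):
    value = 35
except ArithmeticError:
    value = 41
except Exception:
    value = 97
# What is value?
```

Step-by-step execution trace:
1. `y = 1 // 0` raises ZeroDivisionError.
2. `except (TypeError, ValueError)` does not match ZeroDivisionError; skipped.
3. `except ArithmeticError` matches (ZeroDivisionError is a subclass of ArithmeticError) → value = 41.
4. `except Exception` is not reached.
Result: 41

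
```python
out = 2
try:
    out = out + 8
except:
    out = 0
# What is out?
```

Step-by-step execution trace:
1. out starts at 2.
2. try: `out = out + 8` → out = 10. No exception raised.
3. `except` is skipped.
Result: 10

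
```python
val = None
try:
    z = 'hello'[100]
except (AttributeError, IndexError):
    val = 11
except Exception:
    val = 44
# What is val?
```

Step-by-step execution trace:
1. `z = 'hello'[100]` raises IndexError.
2. `except (AttributeError, IndexError)` matches (IndexError is in the tuple) → val = 11.
3. `except Exception` is not reached.
Result: 11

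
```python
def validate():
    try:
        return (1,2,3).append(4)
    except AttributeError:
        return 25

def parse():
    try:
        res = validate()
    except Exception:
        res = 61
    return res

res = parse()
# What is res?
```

Step-by-step execution trace:
1. `parse()` calls `validate()`.
2. In validate: `(1,2,3).append(4)` raises AttributeError; `except AttributeError` catches it → returns 25.
3. In parse: `res = validate()` → res = 25. No exception reaches parse.
4. `except Exception` is skipped; parse returns 25.
5. res = 25.
Result: 25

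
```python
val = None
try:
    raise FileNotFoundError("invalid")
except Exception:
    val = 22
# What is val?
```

Step-by-step execution trace:
1. `raise FileNotFoundError(...)` raises FileNotFoundError.
2. `except Exception` matches (FileNotFoundError is a subclass of Exception) → val = 22.
Result: 22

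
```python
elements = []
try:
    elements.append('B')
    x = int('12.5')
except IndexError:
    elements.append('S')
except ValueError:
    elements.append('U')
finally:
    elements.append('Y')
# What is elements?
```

Step-by-step execution trace:
1. try: `elements.append('B')` → elements = ['B'].
2. `x = int('12.5')` raises ValueError.
3. `except IndexError` does not match ValueError; skipped.
4. `except ValueError` matches → `elements.append('U')` → elements = ['B', 'U'].
5. finally always runs: `elements.append('Y')` → elements = ['B', 'U', 'Y'].
Result: ['B', 'U', 'Y']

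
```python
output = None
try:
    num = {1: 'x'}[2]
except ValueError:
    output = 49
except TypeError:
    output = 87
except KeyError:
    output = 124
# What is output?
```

Step-by-step execution trace:
1. `num = {1: 'x'}[2]` raises KeyError.
2. `except ValueError` does not match KeyError; skipped.
3. `except TypeError` does not match KeyError; skipped.
4. `except KeyError` matches → output = 124.
Result: 124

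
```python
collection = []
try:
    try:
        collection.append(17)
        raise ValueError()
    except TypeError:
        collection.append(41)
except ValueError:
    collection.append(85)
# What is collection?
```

Step-by-step execution trace:
1. Inner try: `collection.append(17)` → collection = [17].
2. `raise ValueError()` raises ValueError.
3. Inner `except TypeError` does not match ValueError; exception propagates to outer try.
4. Outer `except ValueError` matches → `collection.append(85)` → collection = [17, 85].
Result: [17, 85]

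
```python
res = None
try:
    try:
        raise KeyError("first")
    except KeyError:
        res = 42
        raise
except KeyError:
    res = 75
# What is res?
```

Step-by-step execution trace:
1. Inner try: `raise KeyError("first")` raises KeyError.
2. Inner `except KeyError` matches → res = 42.
3. bare `raise` re-raises the same KeyError.
4. Outer `except KeyError` matches → res = 75.
Result: 75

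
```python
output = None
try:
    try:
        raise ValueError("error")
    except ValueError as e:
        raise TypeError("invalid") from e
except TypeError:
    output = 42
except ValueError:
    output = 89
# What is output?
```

Step-by-step execution trace:
1. Inner try raises ValueError; inner `except ValueError as e` catches it.
2. `raise TypeError(...) from e` raises TypeError (ValueError is attached as __cause__, but only TypeError is active).
3. Outer `except TypeError` matches → output = 42.
4. `except ValueError` is not reached.
Result: 42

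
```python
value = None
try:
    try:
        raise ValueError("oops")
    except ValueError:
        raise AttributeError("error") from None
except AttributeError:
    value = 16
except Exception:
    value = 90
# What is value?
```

Step-by-step execution trace:
1. Inner try raises ValueError; inner `except ValueError` catches it.
2. `raise AttributeError(...) from None` raises AttributeError (from None suppresses __context__, but the active exception is still AttributeError).
3. Outer `except AttributeError` matches → value = 16.
4. `except Exception` is not reached.
Result: 16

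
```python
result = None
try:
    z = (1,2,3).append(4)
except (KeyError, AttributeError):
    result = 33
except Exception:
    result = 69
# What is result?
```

Step-by-step execution trace:
1. `z = (1,2,3).append(4)` raises AttributeError.
2. `except (KeyError, AttributeError)` matches (AttributeError is in the tuple) → result = 33.
3. `except Exception` is not reached.
Result: 33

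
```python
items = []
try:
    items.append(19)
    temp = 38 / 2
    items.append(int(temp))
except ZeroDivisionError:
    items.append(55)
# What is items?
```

Step-by-step execution trace:
1. try: `items.append(19)` → items = [19].
2. `temp = 38 / 2` → temp = 19.0. No exception raised.
3. `items.append(int(temp))` → items = [19, 19].
4. `except ZeroDivisionError` is skipped (no exception was raised).
Result: [19, 19]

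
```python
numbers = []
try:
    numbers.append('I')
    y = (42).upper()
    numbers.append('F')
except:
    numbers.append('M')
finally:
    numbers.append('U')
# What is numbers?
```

Step-by-step execution trace:
1. try: `numbers.append('I')` → numbers = ['I'].
2. `y = (42).upper()` raises AttributeError; `numbers.append('F')` is not reached.
3. bare `except` matches → `numbers.append('M')` → numbers = ['I', 'M'].
4. finally always runs: `numbers.append('U')` → numbers = ['I', 'M', 'U'].
Result: ['I', 'M', 'U']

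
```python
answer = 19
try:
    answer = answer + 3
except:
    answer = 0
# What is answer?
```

Step-by-step execution trace:
1. answer starts at 19.
2. try: `answer = answer + 3` → answer = 22. No exception raised.
3. `except` is skipped.
Result: 22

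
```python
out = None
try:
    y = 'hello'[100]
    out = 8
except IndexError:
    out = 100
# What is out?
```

Step-by-step execution trace:
1. `y = 'hello'[100]` raises IndexError.
2. `out = 8` is not reached.
3. `except IndexError` matches → out = 100.
Result: 100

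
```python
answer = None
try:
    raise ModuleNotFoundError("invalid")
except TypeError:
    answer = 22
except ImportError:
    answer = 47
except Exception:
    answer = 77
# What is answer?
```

Step-by-step execution trace:
1. `raise ModuleNotFoundError(...)` raises ModuleNotFoundError.
2. `except TypeError` does not match (ModuleNotFoundError is not a subclass of TypeError); skipped.
3. `except ImportError` matches (ModuleNotFoundError is a subclass of ImportError) → answer = 47.
4. `except Exception` is not reached.
Result: 47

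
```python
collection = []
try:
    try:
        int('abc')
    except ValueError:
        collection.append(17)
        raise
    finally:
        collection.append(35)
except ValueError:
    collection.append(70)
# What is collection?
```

Step-by-step execution trace:
1. Inner try: `int('abc')` raises ValueError.
2. Inner `except ValueError` matches → `collection.append(17)` → collection = [17].
3. bare `raise` re-raises ValueError.
4. Inner `finally` runs during unwinding: `collection.append(35)` → collection = [17, 35].
5. Outer `except ValueError` matches → `collection.append(70)` → collection = [17, 35, 70].
Result: [17, 35, 70]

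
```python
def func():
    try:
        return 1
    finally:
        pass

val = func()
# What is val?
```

Step-by-step execution trace:
1. `func()` enters try: `return 1` sets pending return value 1.
2. Before returning, `finally: pass` runs (no effect).
3. func() returns 1 → val = 1.
Result: 1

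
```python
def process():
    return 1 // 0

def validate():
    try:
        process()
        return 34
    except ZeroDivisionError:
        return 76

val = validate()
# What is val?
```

Step-by-step execution trace:
1. `validate()` calls `process()`.
2. `process()` evaluates `1 // 0`, which raises ZeroDivisionError; it propagates to the caller.
3. `return 34` is not reached.
4. `except ZeroDivisionError` in validate matches → returns 76.
5. val = 76.
Result: 76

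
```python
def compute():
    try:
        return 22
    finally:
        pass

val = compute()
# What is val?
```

Step-by-step execution trace:
1. `compute()` enters try: `return 22` sets pending return value 22.
2. Before returning, `finally: pass` runs (no effect).
3. compute() returns 22 → val = 22.
Result: 22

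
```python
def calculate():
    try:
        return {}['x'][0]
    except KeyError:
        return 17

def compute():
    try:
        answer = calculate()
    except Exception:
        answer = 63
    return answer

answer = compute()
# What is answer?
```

Step-by-step execution trace:
1. `compute()` calls `calculate()`.
2. In calculate: `{}['x'][0]` raises KeyError; `except KeyError` catches it → returns 17.
3. In compute: `answer = calculate()` → answer = 17. No exception reaches compute.
4. `except Exception` is skipped; compute returns 17.
5. answer = 17.
Result: 17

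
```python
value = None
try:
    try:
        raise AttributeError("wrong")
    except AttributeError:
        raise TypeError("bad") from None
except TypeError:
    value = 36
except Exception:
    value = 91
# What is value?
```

Step-by-step execution trace:
1. Inner try raises AttributeError; inner `except AttributeError` catches it.
2. `raise TypeError(...) from None` raises TypeError (from None suppresses __context__, but the active exception is still TypeError).
3. Outer `except TypeError` matches → value = 36.
4. `except Exception` is not reached.
Result: 36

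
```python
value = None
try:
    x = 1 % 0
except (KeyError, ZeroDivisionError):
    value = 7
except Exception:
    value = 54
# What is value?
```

Step-by-step execution trace:
1. `x = 1 % 0` raises ZeroDivisionError.
2. `except (KeyError, ZeroDivisionError)` matches (ZeroDivisionError is in the tuple) → value = 7.
3. `except Exception` is not reached.
Result: 7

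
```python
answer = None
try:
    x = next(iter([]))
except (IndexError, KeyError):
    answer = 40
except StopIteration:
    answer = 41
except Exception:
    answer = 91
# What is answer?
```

Step-by-step execution trace:
1. `x = next(iter([]))` raises StopIteration.
2. `except (IndexError, KeyError)` does not match StopIteration; skipped.
3. `except StopIteration` matches (exact type match) → answer = 41.
4. `except Exception` is not reached.
Result: 41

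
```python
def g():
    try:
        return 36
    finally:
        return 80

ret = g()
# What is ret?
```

Step-by-step execution trace:
1. `g()` enters try: `return 36` sets pending return value 36.
2. Before returning, `finally: return 80` runs and overrides the pending return.
3. g() returns 80 → ret = 80.
Result: 80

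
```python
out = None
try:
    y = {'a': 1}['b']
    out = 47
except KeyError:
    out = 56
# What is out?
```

Step-by-step execution trace:
1. `y = {'a': 1}['b']` raises KeyError.
2. `out = 47` is not reached.
3. `except KeyError` matches → out = 56.
Result: 56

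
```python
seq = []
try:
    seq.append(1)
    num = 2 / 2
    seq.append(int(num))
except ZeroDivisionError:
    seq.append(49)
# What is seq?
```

Step-by-step execution trace:
1. try: `seq.append(1)` → seq = [1].
2. `num = 2 / 2` → num = 1.0. No exception raised.
3. `seq.append(int(num))` → seq = [1, 1].
4. `except ZeroDivisionError` is skipped (no exception was raised).
Result: [1, 1]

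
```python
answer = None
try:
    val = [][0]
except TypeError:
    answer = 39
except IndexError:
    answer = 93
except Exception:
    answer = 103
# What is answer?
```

Step-by-step execution trace:
1. `val = [][0]` raises IndexError.
2. `except TypeError` does not match IndexError; skipped.
3. `except IndexError` matches → answer = 93.
4. Remaining except clauses are skipped.
Result: 93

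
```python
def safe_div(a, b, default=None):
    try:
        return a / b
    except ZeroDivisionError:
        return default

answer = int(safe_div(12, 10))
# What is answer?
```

Step-by-step execution trace:
1. `safe_div(12, 10)` enters try: `return 12 / 10` → returns 1.2. No exception raised.
2. `except ZeroDivisionError` is skipped.
3. `int(1.2)` → 1 → answer = 1.
Result: 1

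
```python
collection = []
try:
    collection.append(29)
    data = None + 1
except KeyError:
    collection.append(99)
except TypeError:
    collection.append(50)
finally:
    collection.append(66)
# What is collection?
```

Step-by-step execution trace:
1. try: `collection.append(29)` → collection = [29].
2. `data = None + 1` raises TypeError.
3. `except KeyError` does not match TypeError; skipped.
4. `except TypeError` matches → `collection.append(50)` → collection = [29, 50].
5. finally always runs: `collection.append(66)` → collection = [29, 50, 66].
Result: [29, 50, 66]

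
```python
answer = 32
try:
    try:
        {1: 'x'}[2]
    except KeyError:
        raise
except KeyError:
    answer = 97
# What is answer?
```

Step-by-step execution trace:
1. Inner try: `{1: 'x'}[2]` raises KeyError.
2. Inner `except KeyError` matches; bare `raise` re-raises the same KeyError.
3. Outer `except KeyError` matches → answer = 97.
Result: 97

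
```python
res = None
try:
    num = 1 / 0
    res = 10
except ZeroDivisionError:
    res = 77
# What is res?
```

Step-by-step execution trace:
1. `num = 1 / 0` raises ZeroDivisionError.
2. `res = 10` is not reached.
3. `except ZeroDivisionError` matches → res = 77.
Result: 77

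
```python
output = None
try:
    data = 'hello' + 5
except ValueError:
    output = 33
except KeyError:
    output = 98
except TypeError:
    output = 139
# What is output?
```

Step-by-step execution trace:
1. `data = 'hello' + 5` raises TypeError.
2. `except ValueError` does not match TypeError; skipped.
3. `except KeyError` does not match TypeError; skipped.
4. `except TypeError` matches → output = 139.
Result: 139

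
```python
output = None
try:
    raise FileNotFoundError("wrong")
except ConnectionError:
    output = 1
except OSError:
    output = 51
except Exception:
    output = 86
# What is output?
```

Step-by-step execution trace:
1. `raise FileNotFoundError(...)` raises FileNotFoundError.
2. `except ConnectionError` does not match (FileNotFoundError is not a subclass of ConnectionError); skipped.
3. `except OSError` matches (FileNotFoundError is a subclass of OSError) → output = 51.
4. `except Exception` is not reached.
Result: 51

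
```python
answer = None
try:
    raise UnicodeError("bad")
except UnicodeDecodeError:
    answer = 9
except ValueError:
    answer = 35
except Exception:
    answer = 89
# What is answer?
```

Step-by-step execution trace:
1. `raise UnicodeError(...)` raises UnicodeError.
2. `except UnicodeDecodeError` does not match (UnicodeError is not a subclass of UnicodeDecodeError); skipped.
3. `except ValueError` matches (UnicodeError is a subclass of ValueError) → answer = 35.
4. `except Exception` is not reached.
Result: 35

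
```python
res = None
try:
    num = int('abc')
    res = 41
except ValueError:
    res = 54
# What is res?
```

Step-by-step execution trace:
1. `num = int('abc')` raises ValueError.
2. `res = 41` is not reached.
3. `except ValueError` matches → res = 54.
Result: 54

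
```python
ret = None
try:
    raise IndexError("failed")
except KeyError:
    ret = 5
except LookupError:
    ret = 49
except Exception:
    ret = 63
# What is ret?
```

Step-by-step execution trace:
1. `raise IndexError(...)` raises IndexError.
2. `except KeyError` does not match (IndexError is not a subclass of KeyError); skipped.
3. `except LookupError` matches (IndexError is a subclass of LookupError) → ret = 49.
4. `except Exception` is not reached.
Result: 49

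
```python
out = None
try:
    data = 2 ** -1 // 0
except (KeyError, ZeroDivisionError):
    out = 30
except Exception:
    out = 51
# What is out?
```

Step-by-step execution trace:
1. `data = 2 ** -1 // 0` raises ZeroDivisionError.
2. `except (KeyError, ZeroDivisionError)` matches (ZeroDivisionError is in the tuple) → out = 30.
3. `except Exception` is not reached.
Result: 30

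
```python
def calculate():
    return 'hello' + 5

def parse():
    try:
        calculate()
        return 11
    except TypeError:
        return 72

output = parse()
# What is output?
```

Step-by-step execution trace:
1. `parse()` calls `calculate()`.
2. `calculate()` evaluates `'hello' + 5`, which raises TypeError; it propagates to the caller.
3. `return 11` is not reached.
4. `except TypeError` in parse matches → returns 72.
5. output = 72.
Result: 72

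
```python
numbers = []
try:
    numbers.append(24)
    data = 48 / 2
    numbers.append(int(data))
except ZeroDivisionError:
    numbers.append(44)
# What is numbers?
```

Step-by-step execution trace:
1. try: `numbers.append(24)` → numbers = [24].
2. `data = 48 / 2` → data = 24.0. No exception raised.
3. `numbers.append(int(data))` → numbers = [24, 24].
4. `except ZeroDivisionError` is skipped (no exception was raised).
Result: [24, 24]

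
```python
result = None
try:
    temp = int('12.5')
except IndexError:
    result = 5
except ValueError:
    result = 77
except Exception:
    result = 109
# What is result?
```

Step-by-step execution trace:
1. `temp = int('12.5')` raises ValueError.
2. `except IndexError` does not match ValueError; skipped.
3. `except ValueError` matches → result = 77.
4. Remaining except clauses are skipped.
Result: 77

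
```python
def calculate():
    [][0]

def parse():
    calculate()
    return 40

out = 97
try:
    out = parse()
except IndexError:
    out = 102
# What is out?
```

Step-by-step execution trace:
1. out starts at 97.
2. try: `parse()` calls `calculate()`.
3. `calculate()` evaluates `[][0]`, which raises IndexError; it propagates through parse (uncaught).
4. `return 40` in parse is not reached; the assignment to out does not complete.
5. `except IndexError` matches → out = 102.
Result: 102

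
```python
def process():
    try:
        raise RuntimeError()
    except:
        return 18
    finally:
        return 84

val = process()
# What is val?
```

Step-by-step execution trace:
1. `process()` enters try: `raise RuntimeError()` raises RuntimeError.
2. bare `except` matches → `return 18` sets pending return value 18.
3. Before returning, `finally: return 84` runs and overrides the pending return.
4. process() returns 84 → val = 84.
Result: 84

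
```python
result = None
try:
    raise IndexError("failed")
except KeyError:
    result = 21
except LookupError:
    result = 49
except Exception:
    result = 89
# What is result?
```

Step-by-step execution trace:
1. `raise IndexError(...)` raises IndexError.
2. `except KeyError` does not match (IndexError is not a subclass of KeyError); skipped.
3. `except LookupError` matches (IndexError is a subclass of LookupError) → result = 49.
4. `except Exception` is not reached.
Result: 49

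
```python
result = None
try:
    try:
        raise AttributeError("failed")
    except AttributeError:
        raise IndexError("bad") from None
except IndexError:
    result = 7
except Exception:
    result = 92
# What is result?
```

Step-by-step execution trace:
1. Inner try raises AttributeError; inner `except AttributeError` catches it.
2. `raise IndexError(...) from None` raises IndexError (from None suppresses __context__, but the active exception is still IndexError).
3. Outer `except IndexError` matches → result = 7.
4. `except Exception` is not reached.
Result: 7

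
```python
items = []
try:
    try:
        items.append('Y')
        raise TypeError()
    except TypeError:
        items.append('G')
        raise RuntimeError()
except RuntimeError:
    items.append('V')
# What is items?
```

Step-by-step execution trace:
1. Inner try: `items.append('Y')` → items = ['Y'].
2. `raise TypeError()` raises TypeError.
3. Inner `except TypeError` matches → `items.append('G')` → items = ['Y', 'G'].
4. `raise RuntimeError()` raises RuntimeError; propagates to outer try.
5. Outer `except RuntimeError` matches → `items.append('V')` → items = ['Y', 'G', 'V'].
Result: ['Y', 'G', 'V']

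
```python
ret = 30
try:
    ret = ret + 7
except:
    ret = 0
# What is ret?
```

Step-by-step execution trace:
1. ret starts at 30.
2. try: `ret = ret + 7` → ret = 37. No exception raised.
3. `except` is skipped.
Result: 37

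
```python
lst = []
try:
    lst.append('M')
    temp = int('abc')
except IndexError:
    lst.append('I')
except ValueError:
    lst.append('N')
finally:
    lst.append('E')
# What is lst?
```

Step-by-step execution trace:
1. try: `lst.append('M')` → lst = ['M'].
2. `temp = int('abc')` raises ValueError.
3. `except IndexError` does not match ValueError; skipped.
4. `except ValueError` matches → `lst.append('N')` → lst = ['M', 'N'].
5. finally always runs: `lst.append('E')` → lst = ['M', 'N', 'E'].
Result: ['M', 'N', 'E']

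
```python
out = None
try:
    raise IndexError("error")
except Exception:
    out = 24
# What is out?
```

Step-by-step execution trace:
1. `raise IndexError(...)` raises IndexError.
2. `except Exception` matches (IndexError is a subclass of Exception) → out = 24.
Result: 24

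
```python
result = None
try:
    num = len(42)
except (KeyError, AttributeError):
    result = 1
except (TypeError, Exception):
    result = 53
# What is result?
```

Step-by-step execution trace:
1. `num = len(42)` raises TypeError.
2. `except (KeyError, AttributeError)` does not match TypeError; skipped.
3. `except (TypeError, Exception)` matches (TypeError is in the tuple) → result = 53.
Result: 53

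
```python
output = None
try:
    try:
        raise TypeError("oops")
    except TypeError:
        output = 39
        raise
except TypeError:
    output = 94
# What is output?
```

Step-by-step execution trace:
1. Inner try: `raise TypeError("oops")` raises TypeError.
2. Inner `except TypeError` matches → output = 39.
3. bare `raise` re-raises the same TypeError.
4. Outer `except TypeError` matches → output = 94.
Result: 94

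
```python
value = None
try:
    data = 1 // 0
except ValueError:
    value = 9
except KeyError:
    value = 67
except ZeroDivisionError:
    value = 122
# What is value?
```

Step-by-step execution trace:
1. `data = 1 // 0` raises ZeroDivisionError.
2. `except ValueError` does not match ZeroDivisionError; skipped.
3. `except KeyError` does not match ZeroDivisionError; skipped.
4. `except ZeroDivisionError` matches → value = 122.
Result: 122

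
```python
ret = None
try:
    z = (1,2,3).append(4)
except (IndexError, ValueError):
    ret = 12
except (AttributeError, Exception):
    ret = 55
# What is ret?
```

Step-by-step execution trace:
1. `z = (1,2,3).append(4)` raises AttributeError.
2. `except (IndexError, ValueError)` does not match AttributeError; skipped.
3. `except (AttributeError, Exception)` matches (AttributeError is in the tuple) → ret = 55.
Result: 55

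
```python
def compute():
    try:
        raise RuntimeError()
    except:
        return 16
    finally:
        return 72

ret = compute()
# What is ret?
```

Step-by-step execution trace:
1. `compute()` enters try: `raise RuntimeError()` raises RuntimeError.
2. bare `except` matches → `return 16` sets pending return value 16.
3. Before returning, `finally: return 72` runs and overrides the pending return.
4. compute() returns 72 → ret = 72.
Result: 72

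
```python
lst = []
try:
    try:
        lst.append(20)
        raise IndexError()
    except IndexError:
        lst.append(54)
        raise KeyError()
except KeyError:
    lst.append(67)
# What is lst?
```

Step-by-step execution trace:
1. Inner try: `lst.append(20)` → lst = [20].
2. `raise IndexError()` raises IndexError.
3. Inner `except IndexError` matches → `lst.append(54)` → lst = [20, 54].
4. `raise KeyError()` raises KeyError; propagates to outer try.
5. Outer `except KeyError` matches → `lst.append(67)` → lst = [20, 54, 67].
Result: [20, 54, 67]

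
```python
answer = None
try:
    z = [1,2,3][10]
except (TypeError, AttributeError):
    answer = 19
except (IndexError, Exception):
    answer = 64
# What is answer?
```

Step-by-step execution trace:
1. `z = [1,2,3][10]` raises IndexError.
2. `except (TypeError, AttributeError)` does not match IndexError; skipped.
3. `except (IndexError, Exception)` matches (IndexError is in the tuple) → answer = 64.
Result: 64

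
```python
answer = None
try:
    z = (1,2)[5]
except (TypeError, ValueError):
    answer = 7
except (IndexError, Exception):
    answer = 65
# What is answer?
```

Step-by-step execution trace:
1. `z = (1,2)[5]` raises IndexError.
2. `except (TypeError, ValueError)` does not match IndexError; skipped.
3. `except (IndexError, Exception)` matches (IndexError is in the tuple) → answer = 65.
Result: 65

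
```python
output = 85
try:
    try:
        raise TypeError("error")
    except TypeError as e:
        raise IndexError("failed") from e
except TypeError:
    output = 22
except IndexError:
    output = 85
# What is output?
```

Step-by-step execution trace:
1. Inner try raises TypeError; inner `except TypeError as e` catches it.
2. `raise IndexError(...) from e` raises IndexError (TypeError is attached as __cause__, but only IndexError is active).
3. Outer `except TypeError` does not match IndexError; skipped.
4. Outer `except IndexError` matches → output = 85.
Result: 85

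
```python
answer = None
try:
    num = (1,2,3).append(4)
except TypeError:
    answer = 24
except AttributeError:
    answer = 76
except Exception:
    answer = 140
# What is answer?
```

Step-by-step execution trace:
1. `num = (1,2,3).append(4)` raises AttributeError.
2. `except TypeError` does not match AttributeError; skipped.
3. `except AttributeError` matches → answer = 76.
4. Remaining except clauses are skipped.
Result: 76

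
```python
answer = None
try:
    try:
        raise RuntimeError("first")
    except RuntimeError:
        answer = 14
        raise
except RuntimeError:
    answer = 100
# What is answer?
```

Step-by-step execution trace:
1. Inner try: `raise RuntimeError("first")` raises RuntimeError.
2. Inner `except RuntimeError` matches → answer = 14.
3. bare `raise` re-raises the same RuntimeError.
4. Outer `except RuntimeError` matches → answer = 100.
Result: 100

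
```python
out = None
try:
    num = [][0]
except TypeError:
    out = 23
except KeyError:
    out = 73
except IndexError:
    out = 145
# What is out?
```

Step-by-step execution trace:
1. `num = [][0]` raises IndexError.
2. `except TypeError` does not match IndexError; skipped.
3. `except KeyError` does not match IndexError; skipped.
4. `except IndexError` matches → out = 145.
Result: 145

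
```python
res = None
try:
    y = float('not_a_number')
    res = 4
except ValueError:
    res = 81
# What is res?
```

Step-by-step execution trace:
1. `y = float('not_a_number')` raises ValueError.
2. `res = 4` is not reached.
3. `except ValueError` matches → res = 81.
Result: 81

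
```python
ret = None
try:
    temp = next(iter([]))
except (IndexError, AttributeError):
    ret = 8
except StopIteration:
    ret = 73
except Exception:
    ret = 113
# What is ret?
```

Step-by-step execution trace:
1. `temp = next(iter([]))` raises StopIteration.
2. `except (IndexError, AttributeError)` does not match StopIteration; skipped.
3. `except StopIteration` matches (exact type match) → ret = 73.
4. `except Exception` is not reached.
Result: 73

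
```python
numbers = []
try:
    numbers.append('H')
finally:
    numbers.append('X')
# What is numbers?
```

Step-by-step execution trace:
1. try: `numbers.append('H')` → numbers = ['H'].
2. The try body completes without raising.
3. finally always runs: `numbers.append('X')` → numbers = ['H', 'X'].
Result: ['H', 'X']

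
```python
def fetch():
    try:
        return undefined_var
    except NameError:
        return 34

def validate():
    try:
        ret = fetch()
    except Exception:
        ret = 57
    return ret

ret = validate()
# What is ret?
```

Step-by-step execution trace:
1. `validate()` calls `fetch()`.
2. In fetch: `undefined_var` raises NameError; `except NameError` catches it → returns 34.
3. In validate: `ret = fetch()` → ret = 34. No exception reaches validate.
4. `except Exception` is skipped; validate returns 34.
5. ret = 34.
Result: 34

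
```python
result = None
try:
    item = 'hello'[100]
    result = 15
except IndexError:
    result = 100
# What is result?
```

Step-by-step execution trace:
1. `item = 'hello'[100]` raises IndexError.
2. `result = 15` is not reached.
3. `except IndexError` matches → result = 100.
Result: 100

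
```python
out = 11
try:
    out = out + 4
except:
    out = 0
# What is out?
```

Step-by-step execution trace:
1. out starts at 11.
2. try: `out = out + 4` → out = 15. No exception raised.
3. `except` is skipped.
Result: 15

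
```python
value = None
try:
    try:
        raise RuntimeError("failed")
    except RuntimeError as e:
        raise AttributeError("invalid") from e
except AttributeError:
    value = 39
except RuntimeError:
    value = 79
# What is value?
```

Step-by-step execution trace:
1. Inner try raises RuntimeError; inner `except RuntimeError as e` catches it.
2. `raise AttributeError(...) from e` raises AttributeError (RuntimeError is attached as __cause__, but only AttributeError is active).
3. Outer `except AttributeError` matches → value = 39.
4. `except RuntimeError` is not reached.
Result: 39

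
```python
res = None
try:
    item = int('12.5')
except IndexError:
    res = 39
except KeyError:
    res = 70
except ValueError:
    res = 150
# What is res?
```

Step-by-step execution trace:
1. `item = int('12.5')` raises ValueError.
2. `except IndexError` does not match ValueError; skipped.
3. `except KeyError` does not match ValueError; skipped.
4. `except ValueError` matches → res = 150.
Result: 150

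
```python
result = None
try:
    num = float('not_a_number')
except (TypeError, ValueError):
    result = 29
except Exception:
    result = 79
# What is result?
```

Step-by-step execution trace:
1. `num = float('not_a_number')` raises ValueError.
2. `except (TypeError, ValueError)` matches (ValueError is in the tuple) → result = 29.
3. `except Exception` is not reached.
Result: 29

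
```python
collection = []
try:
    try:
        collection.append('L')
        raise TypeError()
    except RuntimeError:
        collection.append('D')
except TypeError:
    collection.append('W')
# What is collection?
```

Step-by-step execution trace:
1. Inner try: `collection.append('L')` → collection = ['L'].
2. `raise TypeError()` raises TypeError.
3. Inner `except RuntimeError` does not match TypeError; exception propagates to outer try.
4. Outer `except TypeError` matches → `collection.append('W')` → collection = ['L', 'W'].
Result: ['L', 'W']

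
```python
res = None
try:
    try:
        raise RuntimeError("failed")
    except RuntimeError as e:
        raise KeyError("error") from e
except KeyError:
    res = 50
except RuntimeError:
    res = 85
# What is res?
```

Step-by-step execution trace:
1. Inner try raises RuntimeError; inner `except RuntimeError as e` catches it.
2. `raise KeyError(...) from e` raises KeyError (RuntimeError is attached as __cause__, but only KeyError is active).
3. Outer `except KeyError` matches → res = 50.
4. `except RuntimeError` is not reached.
Result: 50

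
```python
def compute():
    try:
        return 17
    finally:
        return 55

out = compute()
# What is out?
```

Step-by-step execution trace:
1. `compute()` enters try: `return 17` sets pending return value 17.
2. Before returning, `finally: return 55` runs and overrides the pending return.
3. compute() returns 55 → out = 55.
Result: 55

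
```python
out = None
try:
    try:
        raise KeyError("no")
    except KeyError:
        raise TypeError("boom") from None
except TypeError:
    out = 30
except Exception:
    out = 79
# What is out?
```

Step-by-step execution trace:
1. Inner try raises KeyError; inner `except KeyError` catches it.
2. `raise TypeError(...) from None` raises TypeError (from None suppresses __context__, but the active exception is still TypeError).
3. Outer `except TypeError` matches → out = 30.
4. `except Exception` is not reached.
Result: 30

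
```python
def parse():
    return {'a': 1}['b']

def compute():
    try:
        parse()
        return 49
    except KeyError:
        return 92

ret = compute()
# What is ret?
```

Step-by-step execution trace:
1. `compute()` calls `parse()`.
2. `parse()` evaluates `{'a': 1}['b']`, which raises KeyError; it propagates to the caller.
3. `return 49` is not reached.
4. `except KeyError` in compute matches → returns 92.
5. ret = 92.
Result: 92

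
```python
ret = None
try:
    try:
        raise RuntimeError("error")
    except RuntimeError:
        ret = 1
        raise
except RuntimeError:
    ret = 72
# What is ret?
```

Step-by-step execution trace:
1. Inner try: `raise RuntimeError("error")` raises RuntimeError.
2. Inner `except RuntimeError` matches → ret = 1.
3. bare `raise` re-raises the same RuntimeError.
4. Outer `except RuntimeError` matches → ret = 72.
Result: 72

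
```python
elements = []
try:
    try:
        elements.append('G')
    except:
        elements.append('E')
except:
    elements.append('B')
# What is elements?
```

Step-by-step execution trace:
1. Inner try: `elements.append('G')` → elements = ['G']. No exception raised.
2. Inner `except` is skipped.
3. Inner try completes normally; outer `except` is skipped.
Result: ['G']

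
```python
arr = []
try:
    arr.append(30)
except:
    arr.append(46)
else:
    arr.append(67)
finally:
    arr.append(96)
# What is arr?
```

Step-by-step execution trace:
1. try: `arr.append(30)` → arr = [30]. No exception raised.
2. `except` is skipped.
3. `else` runs: `arr.append(67)` → arr = [30, 67].
4. `finally` always runs: `arr.append(96)` → arr = [30, 67, 96].
Result: [30, 67, 96]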